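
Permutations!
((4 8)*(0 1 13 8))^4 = (0 4 8 13 1)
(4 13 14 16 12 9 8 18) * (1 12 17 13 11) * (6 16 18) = [0, 12, 2, 3, 11, 5, 16, 7, 6, 8, 10, 1, 9, 14, 18, 15, 17, 13, 4] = (1 12 9 8 6 16 17 13 14 18 4 11)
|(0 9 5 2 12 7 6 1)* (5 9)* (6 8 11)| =|(0 5 2 12 7 8 11 6 1)| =9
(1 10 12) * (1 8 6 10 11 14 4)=(1 11 14 4)(6 10 12 8)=[0, 11, 2, 3, 1, 5, 10, 7, 6, 9, 12, 14, 8, 13, 4]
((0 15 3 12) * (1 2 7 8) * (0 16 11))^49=((0 15 3 12 16 11)(1 2 7 8))^49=(0 15 3 12 16 11)(1 2 7 8)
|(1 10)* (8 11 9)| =6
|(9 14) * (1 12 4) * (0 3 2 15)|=|(0 3 2 15)(1 12 4)(9 14)|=12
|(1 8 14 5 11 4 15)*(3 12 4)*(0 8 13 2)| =12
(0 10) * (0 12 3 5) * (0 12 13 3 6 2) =(0 10 13 3 5 12 6 2) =[10, 1, 0, 5, 4, 12, 2, 7, 8, 9, 13, 11, 6, 3]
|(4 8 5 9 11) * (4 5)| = 6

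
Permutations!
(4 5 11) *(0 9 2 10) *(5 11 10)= (0 9 2 5 10)(4 11)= [9, 1, 5, 3, 11, 10, 6, 7, 8, 2, 0, 4]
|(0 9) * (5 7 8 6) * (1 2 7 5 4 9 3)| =|(0 3 1 2 7 8 6 4 9)| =9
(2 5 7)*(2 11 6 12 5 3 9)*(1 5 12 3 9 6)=(12)(1 5 7 11)(2 9)(3 6)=[0, 5, 9, 6, 4, 7, 3, 11, 8, 2, 10, 1, 12]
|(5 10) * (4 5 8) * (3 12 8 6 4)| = |(3 12 8)(4 5 10 6)| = 12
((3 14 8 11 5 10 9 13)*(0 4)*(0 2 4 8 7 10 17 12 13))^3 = (0 5 13 7)(2 4)(3 10 8 17)(9 11 12 14)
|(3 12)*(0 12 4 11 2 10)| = |(0 12 3 4 11 2 10)| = 7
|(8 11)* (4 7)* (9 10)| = |(4 7)(8 11)(9 10)| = 2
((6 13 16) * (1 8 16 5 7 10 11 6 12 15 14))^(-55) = (1 14 15 12 16 8)(5 13 6 11 10 7)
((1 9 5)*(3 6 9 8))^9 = (1 6)(3 5)(8 9)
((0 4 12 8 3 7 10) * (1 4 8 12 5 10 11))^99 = (12)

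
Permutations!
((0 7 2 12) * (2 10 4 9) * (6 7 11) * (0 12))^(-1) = (12)(0 2 9 4 10 7 6 11)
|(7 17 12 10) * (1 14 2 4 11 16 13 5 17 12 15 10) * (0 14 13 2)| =|(0 14)(1 13 5 17 15 10 7 12)(2 4 11 16)| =8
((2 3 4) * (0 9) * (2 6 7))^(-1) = (0 9)(2 7 6 4 3)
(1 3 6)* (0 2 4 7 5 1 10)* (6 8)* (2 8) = (0 8 6 10)(1 3 2 4 7 5) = [8, 3, 4, 2, 7, 1, 10, 5, 6, 9, 0]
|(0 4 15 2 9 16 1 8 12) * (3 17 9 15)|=|(0 4 3 17 9 16 1 8 12)(2 15)|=18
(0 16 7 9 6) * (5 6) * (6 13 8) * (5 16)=(0 5 13 8 6)(7 9 16)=[5, 1, 2, 3, 4, 13, 0, 9, 6, 16, 10, 11, 12, 8, 14, 15, 7]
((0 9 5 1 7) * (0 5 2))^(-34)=(0 2 9)(1 5 7)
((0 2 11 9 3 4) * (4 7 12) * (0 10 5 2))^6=(2 4 3)(5 12 9)(7 11 10)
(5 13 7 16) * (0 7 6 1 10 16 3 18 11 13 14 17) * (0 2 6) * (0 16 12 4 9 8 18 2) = (0 7 3 2 6 1 10 12 4 9 8 18 11 13 16 5 14 17) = [7, 10, 6, 2, 9, 14, 1, 3, 18, 8, 12, 13, 4, 16, 17, 15, 5, 0, 11]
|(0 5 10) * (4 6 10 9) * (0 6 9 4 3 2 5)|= 10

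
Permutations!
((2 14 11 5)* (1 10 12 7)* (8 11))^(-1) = ((1 10 12 7)(2 14 8 11 5))^(-1) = (1 7 12 10)(2 5 11 8 14)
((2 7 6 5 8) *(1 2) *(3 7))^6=((1 2 3 7 6 5 8))^6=(1 8 5 6 7 3 2)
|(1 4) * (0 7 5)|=6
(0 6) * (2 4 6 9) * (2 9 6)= (9)(0 6)(2 4)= [6, 1, 4, 3, 2, 5, 0, 7, 8, 9]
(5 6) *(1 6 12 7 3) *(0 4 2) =[4, 6, 0, 1, 2, 12, 5, 3, 8, 9, 10, 11, 7] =(0 4 2)(1 6 5 12 7 3)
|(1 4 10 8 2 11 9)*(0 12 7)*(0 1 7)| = 8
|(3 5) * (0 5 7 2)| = |(0 5 3 7 2)| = 5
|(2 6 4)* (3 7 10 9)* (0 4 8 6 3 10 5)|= 6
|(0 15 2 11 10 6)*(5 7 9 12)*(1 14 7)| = |(0 15 2 11 10 6)(1 14 7 9 12 5)| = 6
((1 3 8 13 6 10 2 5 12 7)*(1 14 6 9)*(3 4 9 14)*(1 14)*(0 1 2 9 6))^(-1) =((0 1 4 6 10 9 14)(2 5 12 7 3 8 13))^(-1) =(0 14 9 10 6 4 1)(2 13 8 3 7 12 5)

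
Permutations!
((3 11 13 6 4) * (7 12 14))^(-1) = (3 4 6 13 11)(7 14 12)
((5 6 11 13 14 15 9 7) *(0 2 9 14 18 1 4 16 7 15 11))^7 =(0 18)(1 2)(4 9)(5 11)(6 13)(7 14)(15 16)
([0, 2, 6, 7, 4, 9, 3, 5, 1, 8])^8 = (9)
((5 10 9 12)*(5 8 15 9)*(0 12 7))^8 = (0 8 9)(7 12 15)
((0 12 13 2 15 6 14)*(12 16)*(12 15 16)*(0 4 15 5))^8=((0 12 13 2 16 5)(4 15 6 14))^8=(0 13 16)(2 5 12)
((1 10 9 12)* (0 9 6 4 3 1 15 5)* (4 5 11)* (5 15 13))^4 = (0 5 13 12 9)(1 11 10 4 6 3 15)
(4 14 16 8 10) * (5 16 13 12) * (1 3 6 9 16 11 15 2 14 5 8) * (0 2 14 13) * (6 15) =(0 2 13 12 8 10 4 5 11 6 9 16 1 3 15 14) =[2, 3, 13, 15, 5, 11, 9, 7, 10, 16, 4, 6, 8, 12, 0, 14, 1]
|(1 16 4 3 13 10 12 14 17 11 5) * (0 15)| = |(0 15)(1 16 4 3 13 10 12 14 17 11 5)| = 22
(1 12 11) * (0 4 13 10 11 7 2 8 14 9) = (0 4 13 10 11 1 12 7 2 8 14 9) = [4, 12, 8, 3, 13, 5, 6, 2, 14, 0, 11, 1, 7, 10, 9]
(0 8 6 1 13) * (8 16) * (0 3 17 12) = (0 16 8 6 1 13 3 17 12) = [16, 13, 2, 17, 4, 5, 1, 7, 6, 9, 10, 11, 0, 3, 14, 15, 8, 12]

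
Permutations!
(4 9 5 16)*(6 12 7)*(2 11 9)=[0, 1, 11, 3, 2, 16, 12, 6, 8, 5, 10, 9, 7, 13, 14, 15, 4]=(2 11 9 5 16 4)(6 12 7)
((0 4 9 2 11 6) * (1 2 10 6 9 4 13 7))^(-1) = ((0 13 7 1 2 11 9 10 6))^(-1) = (0 6 10 9 11 2 1 7 13)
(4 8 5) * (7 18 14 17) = (4 8 5)(7 18 14 17) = [0, 1, 2, 3, 8, 4, 6, 18, 5, 9, 10, 11, 12, 13, 17, 15, 16, 7, 14]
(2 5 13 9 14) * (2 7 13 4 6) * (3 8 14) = (2 5 4 6)(3 8 14 7 13 9) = [0, 1, 5, 8, 6, 4, 2, 13, 14, 3, 10, 11, 12, 9, 7]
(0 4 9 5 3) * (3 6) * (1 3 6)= (0 4 9 5 1 3)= [4, 3, 2, 0, 9, 1, 6, 7, 8, 5]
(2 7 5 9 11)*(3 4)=[0, 1, 7, 4, 3, 9, 6, 5, 8, 11, 10, 2]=(2 7 5 9 11)(3 4)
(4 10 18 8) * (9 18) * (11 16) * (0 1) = (0 1)(4 10 9 18 8)(11 16) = [1, 0, 2, 3, 10, 5, 6, 7, 4, 18, 9, 16, 12, 13, 14, 15, 11, 17, 8]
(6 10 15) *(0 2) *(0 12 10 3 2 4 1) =(0 4 1)(2 12 10 15 6 3) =[4, 0, 12, 2, 1, 5, 3, 7, 8, 9, 15, 11, 10, 13, 14, 6]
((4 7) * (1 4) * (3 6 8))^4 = ((1 4 7)(3 6 8))^4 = (1 4 7)(3 6 8)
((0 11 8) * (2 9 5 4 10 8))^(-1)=(0 8 10 4 5 9 2 11)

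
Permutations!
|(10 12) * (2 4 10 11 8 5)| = |(2 4 10 12 11 8 5)| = 7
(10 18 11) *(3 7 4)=(3 7 4)(10 18 11)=[0, 1, 2, 7, 3, 5, 6, 4, 8, 9, 18, 10, 12, 13, 14, 15, 16, 17, 11]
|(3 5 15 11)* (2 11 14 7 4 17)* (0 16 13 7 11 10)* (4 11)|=13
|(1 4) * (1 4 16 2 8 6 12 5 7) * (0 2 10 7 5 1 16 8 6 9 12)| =12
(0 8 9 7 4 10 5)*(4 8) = [4, 1, 2, 3, 10, 0, 6, 8, 9, 7, 5] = (0 4 10 5)(7 8 9)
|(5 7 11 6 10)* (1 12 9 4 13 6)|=10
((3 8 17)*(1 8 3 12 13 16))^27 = (1 12)(8 13)(16 17)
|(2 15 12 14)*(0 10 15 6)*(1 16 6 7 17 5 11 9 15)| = |(0 10 1 16 6)(2 7 17 5 11 9 15 12 14)| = 45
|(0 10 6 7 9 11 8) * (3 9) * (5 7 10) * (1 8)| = 8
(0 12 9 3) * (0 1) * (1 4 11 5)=[12, 0, 2, 4, 11, 1, 6, 7, 8, 3, 10, 5, 9]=(0 12 9 3 4 11 5 1)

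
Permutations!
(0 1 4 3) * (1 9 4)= (0 9 4 3)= [9, 1, 2, 0, 3, 5, 6, 7, 8, 4]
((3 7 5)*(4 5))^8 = (7)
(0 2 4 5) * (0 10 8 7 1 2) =(1 2 4 5 10 8 7) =[0, 2, 4, 3, 5, 10, 6, 1, 7, 9, 8]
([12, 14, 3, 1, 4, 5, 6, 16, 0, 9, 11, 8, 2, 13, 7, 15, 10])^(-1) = [8, 3, 12, 2, 4, 5, 6, 14, 11, 9, 16, 10, 0, 13, 1, 15, 7]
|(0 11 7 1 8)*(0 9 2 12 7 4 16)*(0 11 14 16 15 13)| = 42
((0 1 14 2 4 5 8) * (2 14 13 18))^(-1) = ((0 1 13 18 2 4 5 8))^(-1) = (0 8 5 4 2 18 13 1)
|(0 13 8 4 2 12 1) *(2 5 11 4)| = 6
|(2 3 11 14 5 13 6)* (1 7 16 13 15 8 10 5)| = 36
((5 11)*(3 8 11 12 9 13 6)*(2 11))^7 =((2 11 5 12 9 13 6 3 8))^7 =(2 3 13 12 11 8 6 9 5)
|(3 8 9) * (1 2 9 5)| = 6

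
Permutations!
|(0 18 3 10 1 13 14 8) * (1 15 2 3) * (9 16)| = |(0 18 1 13 14 8)(2 3 10 15)(9 16)| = 12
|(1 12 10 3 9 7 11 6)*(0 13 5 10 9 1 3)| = 28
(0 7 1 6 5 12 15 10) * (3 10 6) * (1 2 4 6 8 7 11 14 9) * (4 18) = [11, 3, 18, 10, 6, 12, 5, 2, 7, 1, 0, 14, 15, 13, 9, 8, 16, 17, 4] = (0 11 14 9 1 3 10)(2 18 4 6 5 12 15 8 7)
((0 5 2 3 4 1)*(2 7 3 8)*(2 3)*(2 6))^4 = ((0 5 7 6 2 8 3 4 1))^4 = (0 2 1 6 4 7 3 5 8)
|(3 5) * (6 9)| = |(3 5)(6 9)| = 2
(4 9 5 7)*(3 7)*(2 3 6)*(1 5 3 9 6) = [0, 5, 9, 7, 6, 1, 2, 4, 8, 3] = (1 5)(2 9 3 7 4 6)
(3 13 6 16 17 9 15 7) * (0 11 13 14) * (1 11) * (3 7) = [1, 11, 2, 14, 4, 5, 16, 7, 8, 15, 10, 13, 12, 6, 0, 3, 17, 9] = (0 1 11 13 6 16 17 9 15 3 14)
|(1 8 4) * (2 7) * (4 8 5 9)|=4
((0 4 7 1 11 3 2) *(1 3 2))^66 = ((0 4 7 3 1 11 2))^66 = (0 3 2 7 11 4 1)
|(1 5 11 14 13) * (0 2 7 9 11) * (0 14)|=|(0 2 7 9 11)(1 5 14 13)|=20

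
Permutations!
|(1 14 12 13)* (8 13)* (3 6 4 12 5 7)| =10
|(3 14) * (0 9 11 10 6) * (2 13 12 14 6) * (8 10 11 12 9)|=10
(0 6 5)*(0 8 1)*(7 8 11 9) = [6, 0, 2, 3, 4, 11, 5, 8, 1, 7, 10, 9] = (0 6 5 11 9 7 8 1)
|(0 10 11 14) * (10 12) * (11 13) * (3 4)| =|(0 12 10 13 11 14)(3 4)| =6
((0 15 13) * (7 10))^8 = (0 13 15)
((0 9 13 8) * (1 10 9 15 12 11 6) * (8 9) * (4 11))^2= (0 12 11 1 8 15 4 6 10)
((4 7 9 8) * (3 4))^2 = (3 7 8 4 9)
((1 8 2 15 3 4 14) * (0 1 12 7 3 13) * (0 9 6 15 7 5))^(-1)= ((0 1 8 2 7 3 4 14 12 5)(6 15 13 9))^(-1)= (0 5 12 14 4 3 7 2 8 1)(6 9 13 15)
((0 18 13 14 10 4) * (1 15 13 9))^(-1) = ((0 18 9 1 15 13 14 10 4))^(-1) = (0 4 10 14 13 15 1 9 18)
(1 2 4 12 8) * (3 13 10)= (1 2 4 12 8)(3 13 10)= [0, 2, 4, 13, 12, 5, 6, 7, 1, 9, 3, 11, 8, 10]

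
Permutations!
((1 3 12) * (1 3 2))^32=(12)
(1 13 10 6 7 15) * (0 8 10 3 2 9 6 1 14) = (0 8 10 1 13 3 2 9 6 7 15 14) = [8, 13, 9, 2, 4, 5, 7, 15, 10, 6, 1, 11, 12, 3, 0, 14]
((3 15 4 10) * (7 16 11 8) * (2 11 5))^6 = (16)(3 4)(10 15)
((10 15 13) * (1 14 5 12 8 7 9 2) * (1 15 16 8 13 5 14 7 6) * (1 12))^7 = ((1 7 9 2 15 5)(6 12 13 10 16 8))^7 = (1 7 9 2 15 5)(6 12 13 10 16 8)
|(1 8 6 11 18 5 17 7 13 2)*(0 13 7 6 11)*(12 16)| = |(0 13 2 1 8 11 18 5 17 6)(12 16)| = 10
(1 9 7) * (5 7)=(1 9 5 7)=[0, 9, 2, 3, 4, 7, 6, 1, 8, 5]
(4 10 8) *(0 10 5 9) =(0 10 8 4 5 9) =[10, 1, 2, 3, 5, 9, 6, 7, 4, 0, 8]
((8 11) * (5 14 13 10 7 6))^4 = ((5 14 13 10 7 6)(8 11))^4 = (5 7 13)(6 10 14)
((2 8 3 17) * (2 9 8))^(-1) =(3 8 9 17)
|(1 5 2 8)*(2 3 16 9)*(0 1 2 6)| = 14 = |(0 1 5 3 16 9 6)(2 8)|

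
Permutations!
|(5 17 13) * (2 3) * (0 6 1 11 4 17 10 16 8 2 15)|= |(0 6 1 11 4 17 13 5 10 16 8 2 3 15)|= 14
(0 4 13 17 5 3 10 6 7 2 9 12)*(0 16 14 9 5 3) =(0 4 13 17 3 10 6 7 2 5)(9 12 16 14) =[4, 1, 5, 10, 13, 0, 7, 2, 8, 12, 6, 11, 16, 17, 9, 15, 14, 3]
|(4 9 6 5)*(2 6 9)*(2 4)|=|(9)(2 6 5)|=3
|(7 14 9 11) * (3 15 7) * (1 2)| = |(1 2)(3 15 7 14 9 11)| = 6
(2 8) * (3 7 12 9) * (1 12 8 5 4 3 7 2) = [0, 12, 5, 2, 3, 4, 6, 8, 1, 7, 10, 11, 9] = (1 12 9 7 8)(2 5 4 3)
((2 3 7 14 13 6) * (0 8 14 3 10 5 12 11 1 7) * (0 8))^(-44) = (1 14 10)(2 11 8)(3 6 12)(5 7 13) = ((1 7 3 8 14 13 6 2 10 5 12 11))^(-44)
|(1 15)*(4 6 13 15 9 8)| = 7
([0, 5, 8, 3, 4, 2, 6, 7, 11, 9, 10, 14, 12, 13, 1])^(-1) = [0, 14, 5, 3, 4, 1, 6, 7, 2, 9, 10, 8, 12, 13, 11]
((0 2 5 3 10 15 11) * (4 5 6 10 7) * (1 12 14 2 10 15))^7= (0 15 2 12 10 11 6 14 1)(3 5 4 7)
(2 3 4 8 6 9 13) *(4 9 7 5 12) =(2 3 9 13)(4 8 6 7 5 12) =[0, 1, 3, 9, 8, 12, 7, 5, 6, 13, 10, 11, 4, 2]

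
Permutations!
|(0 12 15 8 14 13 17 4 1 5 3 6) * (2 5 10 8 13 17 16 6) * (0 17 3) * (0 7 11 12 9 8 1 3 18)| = 60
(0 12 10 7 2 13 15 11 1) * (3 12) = (0 3 12 10 7 2 13 15 11 1) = [3, 0, 13, 12, 4, 5, 6, 2, 8, 9, 7, 1, 10, 15, 14, 11]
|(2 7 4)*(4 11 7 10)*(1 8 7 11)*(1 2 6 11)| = 8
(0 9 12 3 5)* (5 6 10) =(0 9 12 3 6 10 5) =[9, 1, 2, 6, 4, 0, 10, 7, 8, 12, 5, 11, 3]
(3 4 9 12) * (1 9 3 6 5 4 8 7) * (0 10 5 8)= (0 10 5 4 3)(1 9 12 6 8 7)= [10, 9, 2, 0, 3, 4, 8, 1, 7, 12, 5, 11, 6]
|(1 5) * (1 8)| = |(1 5 8)| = 3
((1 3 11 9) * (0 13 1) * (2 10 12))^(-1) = (0 9 11 3 1 13)(2 12 10) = ((0 13 1 3 11 9)(2 10 12))^(-1)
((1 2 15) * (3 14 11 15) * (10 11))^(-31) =((1 2 3 14 10 11 15))^(-31) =(1 10 2 11 3 15 14)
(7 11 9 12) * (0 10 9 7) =(0 10 9 12)(7 11) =[10, 1, 2, 3, 4, 5, 6, 11, 8, 12, 9, 7, 0]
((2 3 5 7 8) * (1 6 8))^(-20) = (1 6 8 2 3 5 7)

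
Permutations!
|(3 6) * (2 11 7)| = 6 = |(2 11 7)(3 6)|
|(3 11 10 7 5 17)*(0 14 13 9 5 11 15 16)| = 9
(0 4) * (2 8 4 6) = [6, 1, 8, 3, 0, 5, 2, 7, 4] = (0 6 2 8 4)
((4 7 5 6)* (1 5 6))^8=((1 5)(4 7 6))^8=(4 6 7)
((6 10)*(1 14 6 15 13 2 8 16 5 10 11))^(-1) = ((1 14 6 11)(2 8 16 5 10 15 13))^(-1) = (1 11 6 14)(2 13 15 10 5 16 8)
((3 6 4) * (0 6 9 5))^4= (0 9 4)(3 6 5)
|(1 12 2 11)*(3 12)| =|(1 3 12 2 11)| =5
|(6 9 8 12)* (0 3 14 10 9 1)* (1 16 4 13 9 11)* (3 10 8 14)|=8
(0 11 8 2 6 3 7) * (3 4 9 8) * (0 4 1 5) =(0 11 3 7 4 9 8 2 6 1 5) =[11, 5, 6, 7, 9, 0, 1, 4, 2, 8, 10, 3]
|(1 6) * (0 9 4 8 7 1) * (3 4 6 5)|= |(0 9 6)(1 5 3 4 8 7)|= 6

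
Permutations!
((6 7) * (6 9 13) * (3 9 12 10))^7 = ((3 9 13 6 7 12 10))^7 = (13)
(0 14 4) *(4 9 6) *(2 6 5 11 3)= (0 14 9 5 11 3 2 6 4)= [14, 1, 6, 2, 0, 11, 4, 7, 8, 5, 10, 3, 12, 13, 9]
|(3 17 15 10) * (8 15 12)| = 6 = |(3 17 12 8 15 10)|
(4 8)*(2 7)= (2 7)(4 8)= [0, 1, 7, 3, 8, 5, 6, 2, 4]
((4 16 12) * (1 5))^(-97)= ((1 5)(4 16 12))^(-97)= (1 5)(4 12 16)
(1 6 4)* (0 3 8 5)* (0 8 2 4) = (0 3 2 4 1 6)(5 8) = [3, 6, 4, 2, 1, 8, 0, 7, 5]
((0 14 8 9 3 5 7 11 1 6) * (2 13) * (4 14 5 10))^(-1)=(0 6 1 11 7 5)(2 13)(3 9 8 14 4 10)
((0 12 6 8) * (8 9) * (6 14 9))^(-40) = ((0 12 14 9 8))^(-40) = (14)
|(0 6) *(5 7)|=2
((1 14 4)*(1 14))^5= (4 14)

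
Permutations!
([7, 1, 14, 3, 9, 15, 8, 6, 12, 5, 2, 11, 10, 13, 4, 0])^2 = [6, 1, 4, 3, 5, 0, 12, 8, 10, 15, 14, 11, 2, 13, 9, 7]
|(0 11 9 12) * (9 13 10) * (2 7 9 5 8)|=|(0 11 13 10 5 8 2 7 9 12)|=10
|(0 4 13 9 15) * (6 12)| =10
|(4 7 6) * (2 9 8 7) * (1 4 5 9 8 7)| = 4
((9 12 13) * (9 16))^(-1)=(9 16 13 12)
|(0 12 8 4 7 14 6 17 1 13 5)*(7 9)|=|(0 12 8 4 9 7 14 6 17 1 13 5)|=12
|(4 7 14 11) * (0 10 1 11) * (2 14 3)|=|(0 10 1 11 4 7 3 2 14)|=9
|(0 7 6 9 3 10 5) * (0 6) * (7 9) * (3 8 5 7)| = 8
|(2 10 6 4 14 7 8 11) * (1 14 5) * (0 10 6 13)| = |(0 10 13)(1 14 7 8 11 2 6 4 5)| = 9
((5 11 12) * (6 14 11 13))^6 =(14) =((5 13 6 14 11 12))^6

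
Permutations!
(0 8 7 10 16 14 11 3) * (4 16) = (0 8 7 10 4 16 14 11 3) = [8, 1, 2, 0, 16, 5, 6, 10, 7, 9, 4, 3, 12, 13, 11, 15, 14]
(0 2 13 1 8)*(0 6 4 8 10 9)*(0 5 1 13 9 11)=[2, 10, 9, 3, 8, 1, 4, 7, 6, 5, 11, 0, 12, 13]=(13)(0 2 9 5 1 10 11)(4 8 6)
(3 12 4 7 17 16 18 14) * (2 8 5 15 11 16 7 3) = (2 8 5 15 11 16 18 14)(3 12 4)(7 17) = [0, 1, 8, 12, 3, 15, 6, 17, 5, 9, 10, 16, 4, 13, 2, 11, 18, 7, 14]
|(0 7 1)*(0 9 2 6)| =|(0 7 1 9 2 6)| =6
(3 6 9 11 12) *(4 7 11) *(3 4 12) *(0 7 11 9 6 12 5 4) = [7, 1, 2, 12, 11, 4, 6, 9, 8, 5, 10, 3, 0] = (0 7 9 5 4 11 3 12)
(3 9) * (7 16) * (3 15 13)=(3 9 15 13)(7 16)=[0, 1, 2, 9, 4, 5, 6, 16, 8, 15, 10, 11, 12, 3, 14, 13, 7]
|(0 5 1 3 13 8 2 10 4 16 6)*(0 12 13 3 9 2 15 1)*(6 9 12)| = |(0 5)(1 12 13 8 15)(2 10 4 16 9)| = 10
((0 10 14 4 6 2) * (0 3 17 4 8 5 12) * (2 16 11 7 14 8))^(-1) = (0 12 5 8 10)(2 14 7 11 16 6 4 17 3)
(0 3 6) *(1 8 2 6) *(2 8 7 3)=[2, 7, 6, 1, 4, 5, 0, 3, 8]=(8)(0 2 6)(1 7 3)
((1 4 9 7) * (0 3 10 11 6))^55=(11)(1 7 9 4)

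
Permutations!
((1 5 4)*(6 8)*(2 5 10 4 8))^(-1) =((1 10 4)(2 5 8 6))^(-1) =(1 4 10)(2 6 8 5)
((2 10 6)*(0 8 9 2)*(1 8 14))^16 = (14)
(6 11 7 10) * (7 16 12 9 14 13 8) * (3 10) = [0, 1, 2, 10, 4, 5, 11, 3, 7, 14, 6, 16, 9, 8, 13, 15, 12] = (3 10 6 11 16 12 9 14 13 8 7)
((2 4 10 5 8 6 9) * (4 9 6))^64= (10)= ((2 9)(4 10 5 8))^64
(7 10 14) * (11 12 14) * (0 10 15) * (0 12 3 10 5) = (0 5)(3 10 11)(7 15 12 14) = [5, 1, 2, 10, 4, 0, 6, 15, 8, 9, 11, 3, 14, 13, 7, 12]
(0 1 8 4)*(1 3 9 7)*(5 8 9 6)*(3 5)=(0 5 8 4)(1 9 7)(3 6)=[5, 9, 2, 6, 0, 8, 3, 1, 4, 7]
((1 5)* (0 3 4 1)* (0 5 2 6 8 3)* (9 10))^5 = (1 4 3 8 6 2)(9 10)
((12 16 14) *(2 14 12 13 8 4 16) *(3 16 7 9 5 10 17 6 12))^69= (2 17 9 8)(3 16)(4 14 6 5)(7 13 12 10)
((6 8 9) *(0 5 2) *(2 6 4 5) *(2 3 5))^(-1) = (0 2 4 9 8 6 5 3)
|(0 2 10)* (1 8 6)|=|(0 2 10)(1 8 6)|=3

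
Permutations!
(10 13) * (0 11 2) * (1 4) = [11, 4, 0, 3, 1, 5, 6, 7, 8, 9, 13, 2, 12, 10] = (0 11 2)(1 4)(10 13)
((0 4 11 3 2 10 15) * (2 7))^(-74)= (0 10 7 11)(2 3 4 15)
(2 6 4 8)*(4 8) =(2 6 8) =[0, 1, 6, 3, 4, 5, 8, 7, 2]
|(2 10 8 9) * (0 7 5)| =12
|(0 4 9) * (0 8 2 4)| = 4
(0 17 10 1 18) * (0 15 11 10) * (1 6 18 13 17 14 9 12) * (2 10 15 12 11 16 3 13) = (0 14 9 11 15 16 3 13 17)(1 2 10 6 18 12) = [14, 2, 10, 13, 4, 5, 18, 7, 8, 11, 6, 15, 1, 17, 9, 16, 3, 0, 12]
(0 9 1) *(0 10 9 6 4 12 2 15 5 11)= [6, 10, 15, 3, 12, 11, 4, 7, 8, 1, 9, 0, 2, 13, 14, 5]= (0 6 4 12 2 15 5 11)(1 10 9)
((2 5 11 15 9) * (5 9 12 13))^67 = ((2 9)(5 11 15 12 13))^67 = (2 9)(5 15 13 11 12)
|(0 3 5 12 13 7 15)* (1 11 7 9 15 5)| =10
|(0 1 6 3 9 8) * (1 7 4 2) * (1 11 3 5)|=|(0 7 4 2 11 3 9 8)(1 6 5)|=24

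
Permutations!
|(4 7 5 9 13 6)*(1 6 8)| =|(1 6 4 7 5 9 13 8)| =8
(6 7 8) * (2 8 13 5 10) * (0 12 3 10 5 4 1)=(0 12 3 10 2 8 6 7 13 4 1)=[12, 0, 8, 10, 1, 5, 7, 13, 6, 9, 2, 11, 3, 4]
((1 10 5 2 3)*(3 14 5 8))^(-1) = (1 3 8 10)(2 5 14)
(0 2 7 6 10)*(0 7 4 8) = (0 2 4 8)(6 10 7) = [2, 1, 4, 3, 8, 5, 10, 6, 0, 9, 7]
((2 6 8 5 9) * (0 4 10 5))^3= ((0 4 10 5 9 2 6 8))^3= (0 5 6 4 9 8 10 2)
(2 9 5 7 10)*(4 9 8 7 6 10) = (2 8 7 4 9 5 6 10) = [0, 1, 8, 3, 9, 6, 10, 4, 7, 5, 2]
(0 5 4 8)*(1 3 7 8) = (0 5 4 1 3 7 8) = [5, 3, 2, 7, 1, 4, 6, 8, 0]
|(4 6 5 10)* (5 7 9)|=6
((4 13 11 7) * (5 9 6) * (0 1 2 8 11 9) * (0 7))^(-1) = (0 11 8 2 1)(4 7 5 6 9 13)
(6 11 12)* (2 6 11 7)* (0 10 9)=(0 10 9)(2 6 7)(11 12)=[10, 1, 6, 3, 4, 5, 7, 2, 8, 0, 9, 12, 11]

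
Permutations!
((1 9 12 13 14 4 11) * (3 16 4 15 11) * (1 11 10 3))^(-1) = (1 4 16 3 10 15 14 13 12 9)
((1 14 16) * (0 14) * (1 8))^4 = (0 1 8 16 14)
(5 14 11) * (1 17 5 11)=[0, 17, 2, 3, 4, 14, 6, 7, 8, 9, 10, 11, 12, 13, 1, 15, 16, 5]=(1 17 5 14)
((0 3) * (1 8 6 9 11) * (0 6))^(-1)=(0 8 1 11 9 6 3)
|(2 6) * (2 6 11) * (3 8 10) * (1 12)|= |(1 12)(2 11)(3 8 10)|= 6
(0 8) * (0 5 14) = (0 8 5 14) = [8, 1, 2, 3, 4, 14, 6, 7, 5, 9, 10, 11, 12, 13, 0]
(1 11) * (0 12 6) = (0 12 6)(1 11) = [12, 11, 2, 3, 4, 5, 0, 7, 8, 9, 10, 1, 6]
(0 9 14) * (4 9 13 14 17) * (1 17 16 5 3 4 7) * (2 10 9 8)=(0 13 14)(1 17 7)(2 10 9 16 5 3 4 8)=[13, 17, 10, 4, 8, 3, 6, 1, 2, 16, 9, 11, 12, 14, 0, 15, 5, 7]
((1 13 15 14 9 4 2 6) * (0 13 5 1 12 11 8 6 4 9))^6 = ((0 13 15 14)(1 5)(2 4)(6 12 11 8))^6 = (0 15)(6 11)(8 12)(13 14)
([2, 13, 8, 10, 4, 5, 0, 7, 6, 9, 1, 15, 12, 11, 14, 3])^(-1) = [6, 10, 0, 15, 4, 5, 8, 7, 2, 9, 3, 13, 12, 1, 14, 11]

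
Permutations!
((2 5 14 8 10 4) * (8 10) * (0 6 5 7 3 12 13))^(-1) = (0 13 12 3 7 2 4 10 14 5 6)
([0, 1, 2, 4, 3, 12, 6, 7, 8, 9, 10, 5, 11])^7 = [0, 1, 2, 4, 3, 12, 6, 7, 8, 9, 10, 5, 11]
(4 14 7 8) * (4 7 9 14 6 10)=(4 6 10)(7 8)(9 14)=[0, 1, 2, 3, 6, 5, 10, 8, 7, 14, 4, 11, 12, 13, 9]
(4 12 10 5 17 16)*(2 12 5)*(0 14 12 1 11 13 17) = (0 14 12 10 2 1 11 13 17 16 4 5) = [14, 11, 1, 3, 5, 0, 6, 7, 8, 9, 2, 13, 10, 17, 12, 15, 4, 16]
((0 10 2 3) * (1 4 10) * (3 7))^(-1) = (0 3 7 2 10 4 1)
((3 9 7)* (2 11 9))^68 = (2 7 11 3 9)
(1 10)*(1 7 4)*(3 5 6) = [0, 10, 2, 5, 1, 6, 3, 4, 8, 9, 7] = (1 10 7 4)(3 5 6)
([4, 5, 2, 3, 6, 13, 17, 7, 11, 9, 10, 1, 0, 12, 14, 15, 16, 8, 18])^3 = [17, 12, 2, 3, 8, 0, 11, 7, 5, 9, 10, 13, 6, 4, 14, 15, 16, 1, 18]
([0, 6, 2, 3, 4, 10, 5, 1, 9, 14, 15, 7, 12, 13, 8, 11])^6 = (1 7 11 15 10 5 6)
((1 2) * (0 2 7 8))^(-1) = (0 8 7 1 2) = ((0 2 1 7 8))^(-1)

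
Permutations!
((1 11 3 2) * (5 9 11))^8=((1 5 9 11 3 2))^8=(1 9 3)(2 5 11)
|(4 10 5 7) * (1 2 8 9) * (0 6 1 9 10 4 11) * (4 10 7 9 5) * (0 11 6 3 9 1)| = |(11)(0 3 9 5 1 2 8 7 6)(4 10)| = 18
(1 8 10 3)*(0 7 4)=(0 7 4)(1 8 10 3)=[7, 8, 2, 1, 0, 5, 6, 4, 10, 9, 3]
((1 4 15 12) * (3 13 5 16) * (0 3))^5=((0 3 13 5 16)(1 4 15 12))^5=(16)(1 4 15 12)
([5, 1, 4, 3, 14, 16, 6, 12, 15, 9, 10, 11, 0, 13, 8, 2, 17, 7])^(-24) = [0, 1, 4, 3, 14, 5, 6, 7, 15, 9, 10, 11, 12, 13, 8, 2, 16, 17]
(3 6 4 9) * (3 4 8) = (3 6 8)(4 9) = [0, 1, 2, 6, 9, 5, 8, 7, 3, 4]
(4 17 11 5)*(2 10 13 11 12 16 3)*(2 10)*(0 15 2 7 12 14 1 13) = (0 15 2 7 12 16 3 10)(1 13 11 5 4 17 14) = [15, 13, 7, 10, 17, 4, 6, 12, 8, 9, 0, 5, 16, 11, 1, 2, 3, 14]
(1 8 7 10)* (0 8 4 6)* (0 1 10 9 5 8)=(10)(1 4 6)(5 8 7 9)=[0, 4, 2, 3, 6, 8, 1, 9, 7, 5, 10]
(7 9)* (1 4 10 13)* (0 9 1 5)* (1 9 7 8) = (0 7 9 8 1 4 10 13 5) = [7, 4, 2, 3, 10, 0, 6, 9, 1, 8, 13, 11, 12, 5]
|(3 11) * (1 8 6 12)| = 4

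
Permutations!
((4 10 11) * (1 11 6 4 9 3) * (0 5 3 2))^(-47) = (0 3 11 2 5 1 9)(4 10 6)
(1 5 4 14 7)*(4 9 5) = (1 4 14 7)(5 9) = [0, 4, 2, 3, 14, 9, 6, 1, 8, 5, 10, 11, 12, 13, 7]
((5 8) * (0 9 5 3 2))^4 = (0 3 5)(2 8 9)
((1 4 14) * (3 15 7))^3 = ((1 4 14)(3 15 7))^3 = (15)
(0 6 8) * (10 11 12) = (0 6 8)(10 11 12) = [6, 1, 2, 3, 4, 5, 8, 7, 0, 9, 11, 12, 10]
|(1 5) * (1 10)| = |(1 5 10)| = 3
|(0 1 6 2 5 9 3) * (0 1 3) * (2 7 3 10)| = |(0 10 2 5 9)(1 6 7 3)| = 20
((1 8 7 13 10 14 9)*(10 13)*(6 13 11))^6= (14)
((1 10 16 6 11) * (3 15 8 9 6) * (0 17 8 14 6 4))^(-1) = (0 4 9 8 17)(1 11 6 14 15 3 16 10)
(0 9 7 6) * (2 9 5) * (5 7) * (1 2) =[7, 2, 9, 3, 4, 1, 0, 6, 8, 5] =(0 7 6)(1 2 9 5)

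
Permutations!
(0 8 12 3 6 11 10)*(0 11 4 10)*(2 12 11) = (0 8 11)(2 12 3 6 4 10) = [8, 1, 12, 6, 10, 5, 4, 7, 11, 9, 2, 0, 3]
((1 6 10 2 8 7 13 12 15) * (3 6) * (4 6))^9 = ((1 3 4 6 10 2 8 7 13 12 15))^9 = (1 12 7 2 6 3 15 13 8 10 4)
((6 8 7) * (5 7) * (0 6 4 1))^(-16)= ((0 6 8 5 7 4 1))^(-16)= (0 4 5 6 1 7 8)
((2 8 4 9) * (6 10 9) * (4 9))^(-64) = (2 9 8)(4 10 6)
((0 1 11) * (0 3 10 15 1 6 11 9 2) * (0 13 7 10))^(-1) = (0 3 11 6)(1 15 10 7 13 2 9)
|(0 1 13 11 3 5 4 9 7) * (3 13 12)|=8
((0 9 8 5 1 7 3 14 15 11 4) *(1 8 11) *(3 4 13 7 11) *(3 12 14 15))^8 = (0 13 15 12 4 11 3 9 7 1 14)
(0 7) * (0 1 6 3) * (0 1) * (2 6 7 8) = [8, 7, 6, 1, 4, 5, 3, 0, 2] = (0 8 2 6 3 1 7)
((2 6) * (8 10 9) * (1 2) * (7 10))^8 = ((1 2 6)(7 10 9 8))^8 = (10)(1 6 2)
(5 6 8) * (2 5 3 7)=(2 5 6 8 3 7)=[0, 1, 5, 7, 4, 6, 8, 2, 3]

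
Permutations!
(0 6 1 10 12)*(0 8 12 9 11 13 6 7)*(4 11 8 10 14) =(0 7)(1 14 4 11 13 6)(8 12 10 9) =[7, 14, 2, 3, 11, 5, 1, 0, 12, 8, 9, 13, 10, 6, 4]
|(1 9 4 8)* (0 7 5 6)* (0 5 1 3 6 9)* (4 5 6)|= |(0 7 1)(3 4 8)(5 9)|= 6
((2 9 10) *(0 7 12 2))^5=((0 7 12 2 9 10))^5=(0 10 9 2 12 7)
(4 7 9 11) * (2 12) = (2 12)(4 7 9 11) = [0, 1, 12, 3, 7, 5, 6, 9, 8, 11, 10, 4, 2]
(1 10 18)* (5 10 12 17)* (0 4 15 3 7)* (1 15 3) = (0 4 3 7)(1 12 17 5 10 18 15) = [4, 12, 2, 7, 3, 10, 6, 0, 8, 9, 18, 11, 17, 13, 14, 1, 16, 5, 15]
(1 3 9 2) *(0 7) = (0 7)(1 3 9 2) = [7, 3, 1, 9, 4, 5, 6, 0, 8, 2]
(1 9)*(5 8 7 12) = (1 9)(5 8 7 12) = [0, 9, 2, 3, 4, 8, 6, 12, 7, 1, 10, 11, 5]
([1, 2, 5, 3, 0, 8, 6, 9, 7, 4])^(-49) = [4, 0, 1, 3, 9, 2, 6, 8, 5, 7]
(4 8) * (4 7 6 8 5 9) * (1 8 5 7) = (1 8)(4 7 6 5 9) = [0, 8, 2, 3, 7, 9, 5, 6, 1, 4]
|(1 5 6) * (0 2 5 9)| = 6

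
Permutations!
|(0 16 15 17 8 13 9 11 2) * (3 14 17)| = |(0 16 15 3 14 17 8 13 9 11 2)| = 11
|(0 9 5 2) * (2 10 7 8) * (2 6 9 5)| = |(0 5 10 7 8 6 9 2)| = 8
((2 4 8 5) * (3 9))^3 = ((2 4 8 5)(3 9))^3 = (2 5 8 4)(3 9)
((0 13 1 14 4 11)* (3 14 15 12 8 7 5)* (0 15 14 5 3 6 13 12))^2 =((0 12 8 7 3 5 6 13 1 14 4 11 15))^2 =(0 8 3 6 1 4 15 12 7 5 13 14 11)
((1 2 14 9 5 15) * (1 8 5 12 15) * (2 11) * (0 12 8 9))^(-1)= ((0 12 15 9 8 5 1 11 2 14))^(-1)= (0 14 2 11 1 5 8 9 15 12)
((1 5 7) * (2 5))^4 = ((1 2 5 7))^4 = (7)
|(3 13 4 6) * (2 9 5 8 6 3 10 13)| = 9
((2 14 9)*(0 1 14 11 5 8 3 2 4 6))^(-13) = (0 6 4 9 14 1)(2 5 3 11 8)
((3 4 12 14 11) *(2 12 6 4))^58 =((2 12 14 11 3)(4 6))^58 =(2 11 12 3 14)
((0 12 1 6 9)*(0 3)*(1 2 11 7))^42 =((0 12 2 11 7 1 6 9 3))^42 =(0 6 11)(1 2 3)(7 12 9)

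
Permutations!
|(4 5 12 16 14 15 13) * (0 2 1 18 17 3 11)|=|(0 2 1 18 17 3 11)(4 5 12 16 14 15 13)|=7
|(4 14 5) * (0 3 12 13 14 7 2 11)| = 10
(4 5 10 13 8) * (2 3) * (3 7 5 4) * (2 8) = (2 7 5 10 13)(3 8) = [0, 1, 7, 8, 4, 10, 6, 5, 3, 9, 13, 11, 12, 2]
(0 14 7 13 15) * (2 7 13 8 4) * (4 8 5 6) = (0 14 13 15)(2 7 5 6 4) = [14, 1, 7, 3, 2, 6, 4, 5, 8, 9, 10, 11, 12, 15, 13, 0]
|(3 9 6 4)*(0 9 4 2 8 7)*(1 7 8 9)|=6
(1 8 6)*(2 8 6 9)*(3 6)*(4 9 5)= (1 3 6)(2 8 5 4 9)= [0, 3, 8, 6, 9, 4, 1, 7, 5, 2]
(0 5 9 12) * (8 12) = (0 5 9 8 12) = [5, 1, 2, 3, 4, 9, 6, 7, 12, 8, 10, 11, 0]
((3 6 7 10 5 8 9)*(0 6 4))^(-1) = ((0 6 7 10 5 8 9 3 4))^(-1) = (0 4 3 9 8 5 10 7 6)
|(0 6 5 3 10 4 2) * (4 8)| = |(0 6 5 3 10 8 4 2)| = 8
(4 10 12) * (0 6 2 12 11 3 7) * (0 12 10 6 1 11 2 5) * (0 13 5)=(0 1 11 3 7 12 4 6)(2 10)(5 13)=[1, 11, 10, 7, 6, 13, 0, 12, 8, 9, 2, 3, 4, 5]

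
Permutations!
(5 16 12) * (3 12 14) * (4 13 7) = (3 12 5 16 14)(4 13 7) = [0, 1, 2, 12, 13, 16, 6, 4, 8, 9, 10, 11, 5, 7, 3, 15, 14]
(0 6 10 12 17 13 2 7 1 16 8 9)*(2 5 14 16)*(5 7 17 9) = (0 6 10 12 9)(1 2 17 13 7)(5 14 16 8) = [6, 2, 17, 3, 4, 14, 10, 1, 5, 0, 12, 11, 9, 7, 16, 15, 8, 13]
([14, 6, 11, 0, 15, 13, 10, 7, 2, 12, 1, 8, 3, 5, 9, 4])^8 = [12, 10, 8, 9, 4, 5, 1, 7, 11, 0, 6, 2, 14, 13, 3, 15]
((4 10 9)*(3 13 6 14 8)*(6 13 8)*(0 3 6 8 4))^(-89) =((0 3 4 10 9)(6 14 8))^(-89) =(0 3 4 10 9)(6 14 8)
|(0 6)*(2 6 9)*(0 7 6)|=|(0 9 2)(6 7)|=6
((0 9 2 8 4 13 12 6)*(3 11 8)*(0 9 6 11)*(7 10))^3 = (0 2 6 3 9)(4 11 13 8 12)(7 10)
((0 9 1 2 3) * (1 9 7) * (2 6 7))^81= ((9)(0 2 3)(1 6 7))^81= (9)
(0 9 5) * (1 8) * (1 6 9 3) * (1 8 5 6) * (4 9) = (0 3 8 1 5)(4 9 6) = [3, 5, 2, 8, 9, 0, 4, 7, 1, 6]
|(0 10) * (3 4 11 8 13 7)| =|(0 10)(3 4 11 8 13 7)| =6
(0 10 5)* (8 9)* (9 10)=(0 9 8 10 5)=[9, 1, 2, 3, 4, 0, 6, 7, 10, 8, 5]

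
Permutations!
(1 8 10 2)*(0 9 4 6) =(0 9 4 6)(1 8 10 2) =[9, 8, 1, 3, 6, 5, 0, 7, 10, 4, 2]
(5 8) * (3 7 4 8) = (3 7 4 8 5) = [0, 1, 2, 7, 8, 3, 6, 4, 5]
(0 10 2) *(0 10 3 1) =(0 3 1)(2 10) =[3, 0, 10, 1, 4, 5, 6, 7, 8, 9, 2]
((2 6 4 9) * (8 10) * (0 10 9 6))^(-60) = ((0 10 8 9 2)(4 6))^(-60) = (10)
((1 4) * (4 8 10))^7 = ((1 8 10 4))^7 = (1 4 10 8)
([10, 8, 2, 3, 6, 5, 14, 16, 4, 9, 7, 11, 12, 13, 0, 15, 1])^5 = [8, 0, 2, 3, 7, 5, 16, 6, 10, 9, 4, 11, 12, 13, 1, 15, 14]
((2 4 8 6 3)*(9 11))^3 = (2 6 4 3 8)(9 11)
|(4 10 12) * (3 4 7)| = |(3 4 10 12 7)| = 5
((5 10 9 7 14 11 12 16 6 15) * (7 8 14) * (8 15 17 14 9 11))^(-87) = (5 10 11 12 16 6 17 14 8 9 15)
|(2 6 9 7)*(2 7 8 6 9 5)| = |(2 9 8 6 5)| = 5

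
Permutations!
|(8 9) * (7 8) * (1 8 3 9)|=|(1 8)(3 9 7)|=6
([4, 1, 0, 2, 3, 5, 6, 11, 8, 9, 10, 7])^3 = (0 2 3 4)(7 11)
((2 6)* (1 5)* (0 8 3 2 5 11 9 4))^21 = ((0 8 3 2 6 5 1 11 9 4))^21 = (0 8 3 2 6 5 1 11 9 4)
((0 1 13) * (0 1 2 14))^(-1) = (0 14 2)(1 13)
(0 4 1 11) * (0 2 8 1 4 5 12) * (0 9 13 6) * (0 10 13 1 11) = [5, 0, 8, 3, 4, 12, 10, 7, 11, 1, 13, 2, 9, 6] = (0 5 12 9 1)(2 8 11)(6 10 13)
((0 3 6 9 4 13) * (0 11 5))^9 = (0 3 6 9 4 13 11 5)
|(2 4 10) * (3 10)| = 4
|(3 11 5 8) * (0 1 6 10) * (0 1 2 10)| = |(0 2 10 1 6)(3 11 5 8)| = 20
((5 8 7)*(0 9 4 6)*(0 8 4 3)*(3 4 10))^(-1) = ((0 9 4 6 8 7 5 10 3))^(-1) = (0 3 10 5 7 8 6 4 9)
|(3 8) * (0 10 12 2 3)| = 6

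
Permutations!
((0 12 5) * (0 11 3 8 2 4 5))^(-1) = (0 12)(2 8 3 11 5 4)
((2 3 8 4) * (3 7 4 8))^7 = (8)(2 7 4) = ((8)(2 7 4))^7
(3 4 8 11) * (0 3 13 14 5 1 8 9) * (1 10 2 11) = (0 3 4 9)(1 8)(2 11 13 14 5 10) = [3, 8, 11, 4, 9, 10, 6, 7, 1, 0, 2, 13, 12, 14, 5]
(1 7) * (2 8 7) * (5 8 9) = (1 2 9 5 8 7) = [0, 2, 9, 3, 4, 8, 6, 1, 7, 5]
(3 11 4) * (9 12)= (3 11 4)(9 12)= [0, 1, 2, 11, 3, 5, 6, 7, 8, 12, 10, 4, 9]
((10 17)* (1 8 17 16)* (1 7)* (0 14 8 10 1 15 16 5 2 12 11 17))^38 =((0 14 8)(1 10 5 2 12 11 17)(7 15 16))^38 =(0 8 14)(1 2 17 5 11 10 12)(7 16 15)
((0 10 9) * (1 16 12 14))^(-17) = ((0 10 9)(1 16 12 14))^(-17) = (0 10 9)(1 14 12 16)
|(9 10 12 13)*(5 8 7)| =12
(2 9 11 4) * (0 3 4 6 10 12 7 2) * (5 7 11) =(0 3 4)(2 9 5 7)(6 10 12 11) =[3, 1, 9, 4, 0, 7, 10, 2, 8, 5, 12, 6, 11]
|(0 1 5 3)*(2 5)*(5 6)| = |(0 1 2 6 5 3)| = 6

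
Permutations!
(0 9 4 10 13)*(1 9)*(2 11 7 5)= (0 1 9 4 10 13)(2 11 7 5)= [1, 9, 11, 3, 10, 2, 6, 5, 8, 4, 13, 7, 12, 0]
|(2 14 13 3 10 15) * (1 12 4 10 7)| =10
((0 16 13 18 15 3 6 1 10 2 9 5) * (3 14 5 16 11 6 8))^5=(0 2 15 6 16 5 10 18 11 9 14 1 13)(3 8)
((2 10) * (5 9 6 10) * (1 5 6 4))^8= ((1 5 9 4)(2 6 10))^8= (2 10 6)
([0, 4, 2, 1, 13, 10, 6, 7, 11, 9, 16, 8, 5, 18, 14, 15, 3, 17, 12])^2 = (1 13 12 10 3 4 18 5 16)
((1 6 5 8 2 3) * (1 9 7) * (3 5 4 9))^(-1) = (1 7 9 4 6)(2 8 5)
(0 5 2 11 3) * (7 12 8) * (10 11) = (0 5 2 10 11 3)(7 12 8) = [5, 1, 10, 0, 4, 2, 6, 12, 7, 9, 11, 3, 8]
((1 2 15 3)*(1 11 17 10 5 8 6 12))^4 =(1 11 8 2 17 6 15 10 12 3 5) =((1 2 15 3 11 17 10 5 8 6 12))^4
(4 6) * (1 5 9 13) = (1 5 9 13)(4 6) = [0, 5, 2, 3, 6, 9, 4, 7, 8, 13, 10, 11, 12, 1]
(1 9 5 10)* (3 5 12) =(1 9 12 3 5 10) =[0, 9, 2, 5, 4, 10, 6, 7, 8, 12, 1, 11, 3]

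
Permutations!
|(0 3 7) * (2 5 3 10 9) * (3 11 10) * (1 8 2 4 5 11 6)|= |(0 3 7)(1 8 2 11 10 9 4 5 6)|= 9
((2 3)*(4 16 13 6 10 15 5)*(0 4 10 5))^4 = ((0 4 16 13 6 5 10 15)(2 3))^4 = (0 6)(4 5)(10 16)(13 15)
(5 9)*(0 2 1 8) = (0 2 1 8)(5 9) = [2, 8, 1, 3, 4, 9, 6, 7, 0, 5]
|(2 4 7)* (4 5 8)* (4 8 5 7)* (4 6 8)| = 6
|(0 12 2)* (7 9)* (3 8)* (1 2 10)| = 10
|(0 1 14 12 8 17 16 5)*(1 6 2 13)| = 11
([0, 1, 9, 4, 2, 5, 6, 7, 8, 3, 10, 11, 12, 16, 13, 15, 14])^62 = [0, 1, 3, 2, 9, 5, 6, 7, 8, 4, 10, 11, 12, 14, 16, 15, 13]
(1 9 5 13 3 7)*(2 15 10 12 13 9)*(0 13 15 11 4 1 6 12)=(0 13 3 7 6 12 15 10)(1 2 11 4)(5 9)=[13, 2, 11, 7, 1, 9, 12, 6, 8, 5, 0, 4, 15, 3, 14, 10]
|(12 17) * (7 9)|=|(7 9)(12 17)|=2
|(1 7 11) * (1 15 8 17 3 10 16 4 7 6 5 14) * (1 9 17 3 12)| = 56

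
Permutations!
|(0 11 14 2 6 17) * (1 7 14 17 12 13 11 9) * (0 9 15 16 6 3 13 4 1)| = 15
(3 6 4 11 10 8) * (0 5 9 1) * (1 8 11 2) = (0 5 9 8 3 6 4 2 1)(10 11) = [5, 0, 1, 6, 2, 9, 4, 7, 3, 8, 11, 10]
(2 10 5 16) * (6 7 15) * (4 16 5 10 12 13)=(2 12 13 4 16)(6 7 15)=[0, 1, 12, 3, 16, 5, 7, 15, 8, 9, 10, 11, 13, 4, 14, 6, 2]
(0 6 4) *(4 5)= (0 6 5 4)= [6, 1, 2, 3, 0, 4, 5]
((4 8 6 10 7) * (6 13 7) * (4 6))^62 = ((4 8 13 7 6 10))^62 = (4 13 6)(7 10 8)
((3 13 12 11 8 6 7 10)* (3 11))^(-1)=((3 13 12)(6 7 10 11 8))^(-1)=(3 12 13)(6 8 11 10 7)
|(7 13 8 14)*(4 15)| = |(4 15)(7 13 8 14)| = 4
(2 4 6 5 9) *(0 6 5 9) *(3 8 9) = [6, 1, 4, 8, 5, 0, 3, 7, 9, 2] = (0 6 3 8 9 2 4 5)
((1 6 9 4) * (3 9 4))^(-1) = ((1 6 4)(3 9))^(-1) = (1 4 6)(3 9)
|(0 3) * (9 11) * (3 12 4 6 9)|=7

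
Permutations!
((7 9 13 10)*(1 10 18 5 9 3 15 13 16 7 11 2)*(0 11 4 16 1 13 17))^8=((0 11 2 13 18 5 9 1 10 4 16 7 3 15 17))^8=(0 10 11 4 2 16 13 7 18 3 5 15 9 17 1)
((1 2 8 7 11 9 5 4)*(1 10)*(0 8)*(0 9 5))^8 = (0 2 10 5 7)(1 4 11 8 9)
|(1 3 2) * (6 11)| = |(1 3 2)(6 11)| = 6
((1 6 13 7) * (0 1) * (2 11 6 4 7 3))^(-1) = (0 7 4 1)(2 3 13 6 11)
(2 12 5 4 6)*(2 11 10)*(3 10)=(2 12 5 4 6 11 3 10)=[0, 1, 12, 10, 6, 4, 11, 7, 8, 9, 2, 3, 5]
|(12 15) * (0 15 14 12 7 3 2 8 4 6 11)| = 18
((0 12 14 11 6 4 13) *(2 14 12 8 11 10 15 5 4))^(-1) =(0 13 4 5 15 10 14 2 6 11 8)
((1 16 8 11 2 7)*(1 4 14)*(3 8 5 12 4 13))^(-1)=(1 14 4 12 5 16)(2 11 8 3 13 7)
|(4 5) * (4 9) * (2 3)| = |(2 3)(4 5 9)| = 6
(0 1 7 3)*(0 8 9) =[1, 7, 2, 8, 4, 5, 6, 3, 9, 0] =(0 1 7 3 8 9)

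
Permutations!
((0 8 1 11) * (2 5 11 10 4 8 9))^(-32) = ((0 9 2 5 11)(1 10 4 8))^(-32) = (0 5 9 11 2)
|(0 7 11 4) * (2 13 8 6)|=|(0 7 11 4)(2 13 8 6)|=4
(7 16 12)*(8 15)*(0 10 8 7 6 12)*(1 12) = (0 10 8 15 7 16)(1 12 6) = [10, 12, 2, 3, 4, 5, 1, 16, 15, 9, 8, 11, 6, 13, 14, 7, 0]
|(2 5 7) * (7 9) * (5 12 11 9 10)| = 10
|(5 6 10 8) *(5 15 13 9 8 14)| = 4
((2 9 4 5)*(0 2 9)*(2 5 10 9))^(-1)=((0 5 2)(4 10 9))^(-1)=(0 2 5)(4 9 10)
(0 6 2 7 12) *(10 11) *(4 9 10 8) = (0 6 2 7 12)(4 9 10 11 8) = [6, 1, 7, 3, 9, 5, 2, 12, 4, 10, 11, 8, 0]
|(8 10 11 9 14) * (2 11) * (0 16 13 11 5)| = |(0 16 13 11 9 14 8 10 2 5)| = 10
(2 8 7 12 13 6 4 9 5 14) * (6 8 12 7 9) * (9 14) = [0, 1, 12, 3, 6, 9, 4, 7, 14, 5, 10, 11, 13, 8, 2] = (2 12 13 8 14)(4 6)(5 9)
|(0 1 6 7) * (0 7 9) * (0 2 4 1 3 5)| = 15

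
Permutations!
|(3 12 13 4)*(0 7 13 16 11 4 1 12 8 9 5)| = |(0 7 13 1 12 16 11 4 3 8 9 5)| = 12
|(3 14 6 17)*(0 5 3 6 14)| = 6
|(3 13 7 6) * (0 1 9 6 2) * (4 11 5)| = |(0 1 9 6 3 13 7 2)(4 11 5)| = 24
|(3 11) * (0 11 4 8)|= 5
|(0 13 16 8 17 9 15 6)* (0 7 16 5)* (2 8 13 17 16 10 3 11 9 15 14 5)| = 44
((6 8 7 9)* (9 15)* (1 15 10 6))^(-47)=(1 15 9)(6 8 7 10)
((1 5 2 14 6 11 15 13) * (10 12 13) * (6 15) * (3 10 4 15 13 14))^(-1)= ((1 5 2 3 10 12 14 13)(4 15)(6 11))^(-1)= (1 13 14 12 10 3 2 5)(4 15)(6 11)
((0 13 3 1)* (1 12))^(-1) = ((0 13 3 12 1))^(-1) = (0 1 12 3 13)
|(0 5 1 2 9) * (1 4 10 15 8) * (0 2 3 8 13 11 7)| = |(0 5 4 10 15 13 11 7)(1 3 8)(2 9)| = 24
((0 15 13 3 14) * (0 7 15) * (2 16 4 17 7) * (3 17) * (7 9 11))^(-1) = (2 14 3 4 16)(7 11 9 17 13 15)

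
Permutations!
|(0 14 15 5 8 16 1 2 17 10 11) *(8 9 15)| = |(0 14 8 16 1 2 17 10 11)(5 9 15)| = 9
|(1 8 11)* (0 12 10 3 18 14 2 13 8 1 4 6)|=|(0 12 10 3 18 14 2 13 8 11 4 6)|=12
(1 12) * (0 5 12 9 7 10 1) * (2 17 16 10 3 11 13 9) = (0 5 12)(1 2 17 16 10)(3 11 13 9 7) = [5, 2, 17, 11, 4, 12, 6, 3, 8, 7, 1, 13, 0, 9, 14, 15, 10, 16]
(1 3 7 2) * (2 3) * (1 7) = (1 2 7 3) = [0, 2, 7, 1, 4, 5, 6, 3]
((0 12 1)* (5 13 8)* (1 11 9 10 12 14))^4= ((0 14 1)(5 13 8)(9 10 12 11))^4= (0 14 1)(5 13 8)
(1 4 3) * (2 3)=(1 4 2 3)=[0, 4, 3, 1, 2]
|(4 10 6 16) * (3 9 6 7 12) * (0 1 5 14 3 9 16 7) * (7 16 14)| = |(0 1 5 7 12 9 6 16 4 10)(3 14)| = 10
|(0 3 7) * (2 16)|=|(0 3 7)(2 16)|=6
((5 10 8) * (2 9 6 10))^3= (2 10)(5 6)(8 9)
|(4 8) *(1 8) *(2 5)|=6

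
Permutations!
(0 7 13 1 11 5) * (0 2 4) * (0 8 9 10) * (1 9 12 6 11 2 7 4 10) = [4, 2, 10, 3, 8, 7, 11, 13, 12, 1, 0, 5, 6, 9] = (0 4 8 12 6 11 5 7 13 9 1 2 10)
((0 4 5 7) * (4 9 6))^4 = ((0 9 6 4 5 7))^4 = (0 5 6)(4 9 7)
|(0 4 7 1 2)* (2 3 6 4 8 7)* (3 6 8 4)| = |(0 4 2)(1 6 3 8 7)| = 15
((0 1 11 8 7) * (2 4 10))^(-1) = ((0 1 11 8 7)(2 4 10))^(-1) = (0 7 8 11 1)(2 10 4)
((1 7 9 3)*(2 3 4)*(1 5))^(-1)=((1 7 9 4 2 3 5))^(-1)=(1 5 3 2 4 9 7)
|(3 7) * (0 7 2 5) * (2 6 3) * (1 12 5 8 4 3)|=10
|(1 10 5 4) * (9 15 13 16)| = |(1 10 5 4)(9 15 13 16)| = 4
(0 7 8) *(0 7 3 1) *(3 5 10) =(0 5 10 3 1)(7 8) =[5, 0, 2, 1, 4, 10, 6, 8, 7, 9, 3]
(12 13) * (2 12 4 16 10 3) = (2 12 13 4 16 10 3) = [0, 1, 12, 2, 16, 5, 6, 7, 8, 9, 3, 11, 13, 4, 14, 15, 10]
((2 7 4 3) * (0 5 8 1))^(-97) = (0 1 8 5)(2 3 4 7)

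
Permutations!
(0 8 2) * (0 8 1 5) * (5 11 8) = (0 1 11 8 2 5) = [1, 11, 5, 3, 4, 0, 6, 7, 2, 9, 10, 8]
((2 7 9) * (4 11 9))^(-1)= ((2 7 4 11 9))^(-1)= (2 9 11 4 7)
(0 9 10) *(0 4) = (0 9 10 4) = [9, 1, 2, 3, 0, 5, 6, 7, 8, 10, 4]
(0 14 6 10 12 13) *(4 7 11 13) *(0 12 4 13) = (0 14 6 10 4 7 11)(12 13) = [14, 1, 2, 3, 7, 5, 10, 11, 8, 9, 4, 0, 13, 12, 6]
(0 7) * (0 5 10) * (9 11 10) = [7, 1, 2, 3, 4, 9, 6, 5, 8, 11, 0, 10] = (0 7 5 9 11 10)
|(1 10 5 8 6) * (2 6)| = 6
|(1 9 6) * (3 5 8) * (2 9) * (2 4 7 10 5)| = |(1 4 7 10 5 8 3 2 9 6)| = 10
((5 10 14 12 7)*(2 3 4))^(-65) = ((2 3 4)(5 10 14 12 7))^(-65) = (14)(2 3 4)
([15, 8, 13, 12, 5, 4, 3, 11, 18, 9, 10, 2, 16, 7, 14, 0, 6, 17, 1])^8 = (1 18 8)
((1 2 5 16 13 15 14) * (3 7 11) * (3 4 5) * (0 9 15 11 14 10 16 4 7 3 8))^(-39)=(0 1 11 10)(2 7 16 9)(4 5)(8 14 13 15)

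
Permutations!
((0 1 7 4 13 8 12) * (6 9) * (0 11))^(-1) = (0 11 12 8 13 4 7 1)(6 9)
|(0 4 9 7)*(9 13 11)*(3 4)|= |(0 3 4 13 11 9 7)|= 7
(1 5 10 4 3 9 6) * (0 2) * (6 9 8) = (0 2)(1 5 10 4 3 8 6) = [2, 5, 0, 8, 3, 10, 1, 7, 6, 9, 4]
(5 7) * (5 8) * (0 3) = (0 3)(5 7 8) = [3, 1, 2, 0, 4, 7, 6, 8, 5]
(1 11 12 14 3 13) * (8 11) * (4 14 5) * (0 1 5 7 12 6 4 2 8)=[1, 0, 8, 13, 14, 2, 4, 12, 11, 9, 10, 6, 7, 5, 3]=(0 1)(2 8 11 6 4 14 3 13 5)(7 12)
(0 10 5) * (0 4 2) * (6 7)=(0 10 5 4 2)(6 7)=[10, 1, 0, 3, 2, 4, 7, 6, 8, 9, 5]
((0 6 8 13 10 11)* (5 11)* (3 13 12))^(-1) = ((0 6 8 12 3 13 10 5 11))^(-1) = (0 11 5 10 13 3 12 8 6)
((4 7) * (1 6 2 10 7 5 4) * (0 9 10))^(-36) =((0 9 10 7 1 6 2)(4 5))^(-36) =(0 2 6 1 7 10 9)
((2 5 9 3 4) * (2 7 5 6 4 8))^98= (2 4 5 3)(6 7 9 8)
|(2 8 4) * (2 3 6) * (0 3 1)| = 7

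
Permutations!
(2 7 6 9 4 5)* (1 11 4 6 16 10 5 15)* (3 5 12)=(1 11 4 15)(2 7 16 10 12 3 5)(6 9)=[0, 11, 7, 5, 15, 2, 9, 16, 8, 6, 12, 4, 3, 13, 14, 1, 10]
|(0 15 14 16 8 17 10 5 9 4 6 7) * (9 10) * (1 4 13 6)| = |(0 15 14 16 8 17 9 13 6 7)(1 4)(5 10)| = 10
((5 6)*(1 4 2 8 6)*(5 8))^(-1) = (1 5 2 4)(6 8)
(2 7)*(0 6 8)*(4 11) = (0 6 8)(2 7)(4 11) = [6, 1, 7, 3, 11, 5, 8, 2, 0, 9, 10, 4]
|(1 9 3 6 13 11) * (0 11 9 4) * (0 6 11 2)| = |(0 2)(1 4 6 13 9 3 11)| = 14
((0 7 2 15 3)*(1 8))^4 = (0 3 15 2 7)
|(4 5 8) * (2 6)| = |(2 6)(4 5 8)| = 6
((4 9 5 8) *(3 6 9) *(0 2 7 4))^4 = ((0 2 7 4 3 6 9 5 8))^4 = (0 3 8 4 5 7 9 2 6)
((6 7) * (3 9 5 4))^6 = ((3 9 5 4)(6 7))^6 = (3 5)(4 9)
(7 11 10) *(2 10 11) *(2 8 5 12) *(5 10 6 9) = (2 6 9 5 12)(7 8 10) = [0, 1, 6, 3, 4, 12, 9, 8, 10, 5, 7, 11, 2]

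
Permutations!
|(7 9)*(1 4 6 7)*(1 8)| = |(1 4 6 7 9 8)| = 6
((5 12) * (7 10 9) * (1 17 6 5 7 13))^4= (1 12 13 5 9 6 10 17 7)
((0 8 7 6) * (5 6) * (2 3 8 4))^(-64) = ((0 4 2 3 8 7 5 6))^(-64) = (8)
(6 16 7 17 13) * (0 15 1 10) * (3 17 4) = (0 15 1 10)(3 17 13 6 16 7 4) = [15, 10, 2, 17, 3, 5, 16, 4, 8, 9, 0, 11, 12, 6, 14, 1, 7, 13]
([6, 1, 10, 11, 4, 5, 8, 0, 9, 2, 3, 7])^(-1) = (0 7 11 3 10 2 9 8 6)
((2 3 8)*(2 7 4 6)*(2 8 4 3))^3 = (3 8 4 7 6)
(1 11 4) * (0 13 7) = (0 13 7)(1 11 4) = [13, 11, 2, 3, 1, 5, 6, 0, 8, 9, 10, 4, 12, 7]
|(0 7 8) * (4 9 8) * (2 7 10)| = |(0 10 2 7 4 9 8)| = 7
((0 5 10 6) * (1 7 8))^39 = ((0 5 10 6)(1 7 8))^39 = (0 6 10 5)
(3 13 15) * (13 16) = (3 16 13 15) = [0, 1, 2, 16, 4, 5, 6, 7, 8, 9, 10, 11, 12, 15, 14, 3, 13]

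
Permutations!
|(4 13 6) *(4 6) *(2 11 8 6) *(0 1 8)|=6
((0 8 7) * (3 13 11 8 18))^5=(0 8 13 18 7 11 3)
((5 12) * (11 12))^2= (5 12 11)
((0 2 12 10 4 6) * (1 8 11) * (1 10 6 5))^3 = (0 6 12 2)(1 10)(4 8)(5 11) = ((0 2 12 6)(1 8 11 10 4 5))^3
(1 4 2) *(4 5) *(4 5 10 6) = [0, 10, 1, 3, 2, 5, 4, 7, 8, 9, 6] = (1 10 6 4 2)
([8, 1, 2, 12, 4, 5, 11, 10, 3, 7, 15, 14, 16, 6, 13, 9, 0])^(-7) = [12, 1, 2, 0, 4, 5, 11, 10, 16, 7, 15, 14, 8, 6, 13, 9, 3]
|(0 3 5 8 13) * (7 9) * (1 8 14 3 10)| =|(0 10 1 8 13)(3 5 14)(7 9)| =30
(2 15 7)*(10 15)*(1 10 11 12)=(1 10 15 7 2 11 12)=[0, 10, 11, 3, 4, 5, 6, 2, 8, 9, 15, 12, 1, 13, 14, 7]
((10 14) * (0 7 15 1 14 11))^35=((0 7 15 1 14 10 11))^35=(15)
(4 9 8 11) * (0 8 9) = [8, 1, 2, 3, 0, 5, 6, 7, 11, 9, 10, 4] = (0 8 11 4)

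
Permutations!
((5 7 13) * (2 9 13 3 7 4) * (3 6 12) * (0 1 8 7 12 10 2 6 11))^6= ((0 1 8 7 11)(2 9 13 5 4 6 10)(3 12))^6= (0 1 8 7 11)(2 10 6 4 5 13 9)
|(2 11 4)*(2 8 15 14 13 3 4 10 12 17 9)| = 6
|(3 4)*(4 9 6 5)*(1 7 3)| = 7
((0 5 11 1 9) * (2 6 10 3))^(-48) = (0 11 9 5 1)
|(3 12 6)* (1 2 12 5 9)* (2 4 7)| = 9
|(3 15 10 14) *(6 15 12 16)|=|(3 12 16 6 15 10 14)|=7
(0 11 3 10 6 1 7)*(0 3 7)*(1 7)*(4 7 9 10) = (0 11 1)(3 4 7)(6 9 10) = [11, 0, 2, 4, 7, 5, 9, 3, 8, 10, 6, 1]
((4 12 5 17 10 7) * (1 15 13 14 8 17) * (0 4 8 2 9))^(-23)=(0 14 1 4 2 15 12 9 13 5)(7 8 17 10)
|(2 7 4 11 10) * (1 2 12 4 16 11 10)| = 15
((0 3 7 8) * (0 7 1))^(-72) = (8)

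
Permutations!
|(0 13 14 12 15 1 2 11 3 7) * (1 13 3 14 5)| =24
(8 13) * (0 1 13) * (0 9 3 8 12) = (0 1 13 12)(3 8 9) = [1, 13, 2, 8, 4, 5, 6, 7, 9, 3, 10, 11, 0, 12]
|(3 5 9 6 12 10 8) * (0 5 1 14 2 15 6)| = |(0 5 9)(1 14 2 15 6 12 10 8 3)| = 9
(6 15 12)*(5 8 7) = (5 8 7)(6 15 12) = [0, 1, 2, 3, 4, 8, 15, 5, 7, 9, 10, 11, 6, 13, 14, 12]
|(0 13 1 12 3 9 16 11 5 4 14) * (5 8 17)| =13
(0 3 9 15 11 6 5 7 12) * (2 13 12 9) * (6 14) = (0 3 2 13 12)(5 7 9 15 11 14 6) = [3, 1, 13, 2, 4, 7, 5, 9, 8, 15, 10, 14, 0, 12, 6, 11]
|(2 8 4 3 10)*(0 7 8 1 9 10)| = 20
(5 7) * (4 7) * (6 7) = (4 6 7 5) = [0, 1, 2, 3, 6, 4, 7, 5]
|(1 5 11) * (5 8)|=|(1 8 5 11)|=4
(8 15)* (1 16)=(1 16)(8 15)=[0, 16, 2, 3, 4, 5, 6, 7, 15, 9, 10, 11, 12, 13, 14, 8, 1]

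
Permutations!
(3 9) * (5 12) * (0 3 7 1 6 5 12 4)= (12)(0 3 9 7 1 6 5 4)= [3, 6, 2, 9, 0, 4, 5, 1, 8, 7, 10, 11, 12]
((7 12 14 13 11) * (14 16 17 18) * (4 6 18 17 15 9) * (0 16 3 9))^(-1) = (0 15 16)(3 12 7 11 13 14 18 6 4 9)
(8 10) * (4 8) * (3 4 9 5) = [0, 1, 2, 4, 8, 3, 6, 7, 10, 5, 9] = (3 4 8 10 9 5)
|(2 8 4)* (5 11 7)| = 3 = |(2 8 4)(5 11 7)|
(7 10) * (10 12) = (7 12 10) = [0, 1, 2, 3, 4, 5, 6, 12, 8, 9, 7, 11, 10]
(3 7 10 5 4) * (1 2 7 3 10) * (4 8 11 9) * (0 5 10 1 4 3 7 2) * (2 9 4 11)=(0 5 8 2 9 3 7 11 4 1)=[5, 0, 9, 7, 1, 8, 6, 11, 2, 3, 10, 4]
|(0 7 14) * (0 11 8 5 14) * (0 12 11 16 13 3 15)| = |(0 7 12 11 8 5 14 16 13 3 15)| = 11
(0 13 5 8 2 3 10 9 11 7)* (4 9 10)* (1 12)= (0 13 5 8 2 3 4 9 11 7)(1 12)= [13, 12, 3, 4, 9, 8, 6, 0, 2, 11, 10, 7, 1, 5]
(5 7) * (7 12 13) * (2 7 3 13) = [0, 1, 7, 13, 4, 12, 6, 5, 8, 9, 10, 11, 2, 3] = (2 7 5 12)(3 13)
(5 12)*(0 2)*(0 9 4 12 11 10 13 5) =(0 2 9 4 12)(5 11 10 13) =[2, 1, 9, 3, 12, 11, 6, 7, 8, 4, 13, 10, 0, 5]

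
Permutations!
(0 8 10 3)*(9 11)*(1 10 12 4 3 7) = [8, 10, 2, 0, 3, 5, 6, 1, 12, 11, 7, 9, 4] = (0 8 12 4 3)(1 10 7)(9 11)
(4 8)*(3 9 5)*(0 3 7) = (0 3 9 5 7)(4 8) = [3, 1, 2, 9, 8, 7, 6, 0, 4, 5]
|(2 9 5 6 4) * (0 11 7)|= 15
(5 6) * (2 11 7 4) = [0, 1, 11, 3, 2, 6, 5, 4, 8, 9, 10, 7] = (2 11 7 4)(5 6)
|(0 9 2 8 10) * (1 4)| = |(0 9 2 8 10)(1 4)| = 10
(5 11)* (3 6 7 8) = [0, 1, 2, 6, 4, 11, 7, 8, 3, 9, 10, 5] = (3 6 7 8)(5 11)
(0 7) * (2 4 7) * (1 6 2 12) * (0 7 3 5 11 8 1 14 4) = (0 12 14 4 3 5 11 8 1 6 2) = [12, 6, 0, 5, 3, 11, 2, 7, 1, 9, 10, 8, 14, 13, 4]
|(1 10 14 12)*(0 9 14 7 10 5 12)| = 6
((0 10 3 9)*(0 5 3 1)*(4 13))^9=((0 10 1)(3 9 5)(4 13))^9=(4 13)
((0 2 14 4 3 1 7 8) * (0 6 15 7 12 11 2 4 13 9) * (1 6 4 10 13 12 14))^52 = (1 12 2 14 11)(3 8 15)(4 7 6)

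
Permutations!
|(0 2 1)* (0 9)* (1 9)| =3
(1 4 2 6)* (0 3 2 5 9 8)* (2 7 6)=(0 3 7 6 1 4 5 9 8)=[3, 4, 2, 7, 5, 9, 1, 6, 0, 8]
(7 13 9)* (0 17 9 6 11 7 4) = (0 17 9 4)(6 11 7 13) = [17, 1, 2, 3, 0, 5, 11, 13, 8, 4, 10, 7, 12, 6, 14, 15, 16, 9]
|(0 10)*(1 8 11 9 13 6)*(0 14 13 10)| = |(1 8 11 9 10 14 13 6)| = 8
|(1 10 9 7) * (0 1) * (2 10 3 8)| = 8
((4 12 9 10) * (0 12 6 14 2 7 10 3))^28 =((0 12 9 3)(2 7 10 4 6 14))^28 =(2 6 10)(4 7 14)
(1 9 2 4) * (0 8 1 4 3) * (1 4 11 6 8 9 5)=[9, 5, 3, 0, 11, 1, 8, 7, 4, 2, 10, 6]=(0 9 2 3)(1 5)(4 11 6 8)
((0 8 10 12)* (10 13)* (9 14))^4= (14)(0 12 10 13 8)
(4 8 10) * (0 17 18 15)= [17, 1, 2, 3, 8, 5, 6, 7, 10, 9, 4, 11, 12, 13, 14, 0, 16, 18, 15]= (0 17 18 15)(4 8 10)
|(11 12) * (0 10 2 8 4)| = 10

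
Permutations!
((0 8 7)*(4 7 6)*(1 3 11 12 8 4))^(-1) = (0 7 4)(1 6 8 12 11 3)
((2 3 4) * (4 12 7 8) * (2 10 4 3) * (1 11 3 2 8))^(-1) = ((1 11 3 12 7)(2 8)(4 10))^(-1) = (1 7 12 3 11)(2 8)(4 10)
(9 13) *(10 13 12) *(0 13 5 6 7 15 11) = (0 13 9 12 10 5 6 7 15 11) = [13, 1, 2, 3, 4, 6, 7, 15, 8, 12, 5, 0, 10, 9, 14, 11]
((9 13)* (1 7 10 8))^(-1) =(1 8 10 7)(9 13)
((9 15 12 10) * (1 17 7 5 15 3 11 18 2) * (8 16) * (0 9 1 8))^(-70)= ((0 9 3 11 18 2 8 16)(1 17 7 5 15 12 10))^(-70)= (0 3 18 8)(2 16 9 11)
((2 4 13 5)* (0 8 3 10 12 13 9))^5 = (0 13)(2 3)(4 10)(5 8)(9 12)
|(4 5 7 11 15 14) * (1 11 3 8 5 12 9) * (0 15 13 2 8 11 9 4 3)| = 10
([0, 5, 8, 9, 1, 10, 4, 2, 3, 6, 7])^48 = (1 6 3 2 10)(4 9 8 7 5)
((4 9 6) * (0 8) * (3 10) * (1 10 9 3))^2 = (10)(3 6)(4 9) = ((0 8)(1 10)(3 9 6 4))^2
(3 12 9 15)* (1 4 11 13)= (1 4 11 13)(3 12 9 15)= [0, 4, 2, 12, 11, 5, 6, 7, 8, 15, 10, 13, 9, 1, 14, 3]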